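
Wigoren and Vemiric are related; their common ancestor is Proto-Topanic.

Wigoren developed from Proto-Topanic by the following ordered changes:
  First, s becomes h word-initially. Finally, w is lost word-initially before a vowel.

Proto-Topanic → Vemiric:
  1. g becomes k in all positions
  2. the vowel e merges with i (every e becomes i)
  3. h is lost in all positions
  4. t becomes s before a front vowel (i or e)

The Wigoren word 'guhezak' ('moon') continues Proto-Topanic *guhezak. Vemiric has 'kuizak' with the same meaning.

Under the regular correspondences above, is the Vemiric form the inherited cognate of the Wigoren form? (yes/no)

Derive the expected Vemiric reflex of *guhezak:
Vemiric: *guhezak > kuhezak > kuhizak > kuizak  (by unconditioned shift, vowel merger, h-loss)
Vemiric 'kuizak' matches the regular reflex exactly, so the pair is cognate.

yes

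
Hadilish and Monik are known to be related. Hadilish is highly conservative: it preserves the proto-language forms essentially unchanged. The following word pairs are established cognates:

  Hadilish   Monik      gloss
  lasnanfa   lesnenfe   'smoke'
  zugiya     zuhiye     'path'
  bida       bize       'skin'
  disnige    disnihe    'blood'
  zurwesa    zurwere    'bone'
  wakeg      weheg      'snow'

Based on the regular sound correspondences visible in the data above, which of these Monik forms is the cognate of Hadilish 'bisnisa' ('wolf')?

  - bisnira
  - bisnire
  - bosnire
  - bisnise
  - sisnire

bisnire

zurwesa ~ zurwere — Hadilish s corresponds to Monik r between vowels (before a back vowel).
lasnanfa ~ lesnenfe, zugiya ~ zuhiye — Hadilish a corresponds to Monik e word-finally.
Applying these to Hadilish 'bisnisa':
  bisnisa → bisnira   (s→r between vowels (before a back vowel))
  bisnira → bisnire   (a→e word-finally)
So the Monik cognate is 'bisnire'.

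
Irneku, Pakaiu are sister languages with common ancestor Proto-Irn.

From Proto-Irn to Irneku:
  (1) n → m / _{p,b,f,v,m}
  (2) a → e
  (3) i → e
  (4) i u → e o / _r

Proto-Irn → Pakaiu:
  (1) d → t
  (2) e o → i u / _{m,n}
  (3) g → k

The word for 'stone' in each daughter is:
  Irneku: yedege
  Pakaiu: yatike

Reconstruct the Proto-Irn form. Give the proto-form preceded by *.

*yadige

Position 4: Irneku has e, Pakaiu has i. Taking the neighbouring segments as reconstructed: Irneku e could go back to *a or *e or *i; Pakaiu i can only go back to *i — the one source consistent with every daughter is *i.
Position 5: Irneku has g, Pakaiu has k. Irneku preserves g here (none of its changes turn any other segment into g), so the proto-segment is *g.
Position 2: Irneku has e, Pakaiu has a. Pakaiu preserves a here (none of its changes turn any other segment into a), so the proto-segment is *a.
Continuing position by position gives *yadige; check it forward:
Irneku: *yadige
  yadige (rule 1 does not apply)
  yadige → yedige   [vowel merger]
  yedige → yedege   [vowel merger]
  yedege (rule 4 does not apply)
  giving Irneku yedege.
Pakaiu: *yadige
  yadige → yatige   [unconditioned shift]
  yatige (rule 2 does not apply)
  yatige → yatike   [unconditioned shift]
  giving Pakaiu yatike.
Only *yadige yields all of Irneku yedege, Pakaiu yatike.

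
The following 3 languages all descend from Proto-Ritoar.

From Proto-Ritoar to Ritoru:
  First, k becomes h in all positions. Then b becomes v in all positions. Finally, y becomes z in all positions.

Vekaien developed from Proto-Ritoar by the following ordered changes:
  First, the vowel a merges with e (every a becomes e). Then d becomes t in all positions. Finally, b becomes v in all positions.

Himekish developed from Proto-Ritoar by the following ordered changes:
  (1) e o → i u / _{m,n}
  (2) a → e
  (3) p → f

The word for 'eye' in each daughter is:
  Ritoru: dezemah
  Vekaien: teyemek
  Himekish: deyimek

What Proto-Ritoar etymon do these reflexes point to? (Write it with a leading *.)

Position 4: Ritoru has e, Vekaien has e, Himekish has i. Ritoru preserves e here (none of its changes turn any other segment into e), so the proto-segment is *e.
Position 6: Ritoru has a, Vekaien has e, Himekish has e. Ritoru preserves a here (none of its changes turn any other segment into a), so the proto-segment is *a.
Position 1: Ritoru has d, Vekaien has t, Himekish has d. Ritoru preserves d here (none of its changes turn any other segment into d), so the proto-segment is *d.
This points to *deyemak. Verify forward in each daughter:
Ritoru: start from *deyemak.
  rule 1 (unconditioned shift): deyemak → deyemah
  rule 2: no change — deyemah
  rule 3 (unconditioned shift): deyemah → dezemah
  ⇒ Ritoru dezemah
Vekaien: *deyemak
  deyemak → deyemek   [vowel merger]
  deyemek → teyemek   [unconditioned shift]
  teyemek (rule 3 does not apply)
  giving Vekaien teyemek.
Himekish: *deyemak > deyimak > deyimek  (by pre-nasal raising, vowel merger)
No other proto-form is consistent with every reflex, so the reconstruction is *deyemak.

*deyemak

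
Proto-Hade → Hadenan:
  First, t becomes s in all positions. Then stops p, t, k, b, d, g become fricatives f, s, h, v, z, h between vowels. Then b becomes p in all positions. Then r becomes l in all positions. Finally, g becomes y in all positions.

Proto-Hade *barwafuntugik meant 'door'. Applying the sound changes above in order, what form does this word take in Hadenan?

palwafunsuhik

Hadenan: *barwafuntugik > barwafunsugik > barwafunsuhik > parwafunsuhik > palwafunsuhik  (by unconditioned shift, intervocalic lenition, unconditioned shift, unconditioned shift)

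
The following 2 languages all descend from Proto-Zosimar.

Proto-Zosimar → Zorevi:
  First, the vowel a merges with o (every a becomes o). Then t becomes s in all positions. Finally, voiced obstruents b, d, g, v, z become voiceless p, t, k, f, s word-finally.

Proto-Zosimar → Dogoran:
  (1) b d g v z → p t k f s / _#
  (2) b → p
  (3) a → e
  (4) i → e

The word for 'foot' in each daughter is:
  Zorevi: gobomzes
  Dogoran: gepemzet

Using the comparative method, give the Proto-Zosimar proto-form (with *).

*gabamzet

Position 2: Zorevi has o, Dogoran has e. Taking the neighbouring segments as reconstructed: Zorevi o could go back to *a or *o; Dogoran e could go back to *a or *e or *i — the one source consistent with every daughter is *a.
Position 8: Zorevi has s, Dogoran has t. Taking the neighbouring segments as reconstructed: Zorevi s could go back to *t or *s or *z; Dogoran t could go back to *t or *d — the one source consistent with every daughter is *t.
Continuing position by position gives *gabamzet; check it forward:
Zorevi: start from *gabamzet.
  rule 1 (vowel merger): gabamzet → gobomzet
  rule 2 (unconditioned shift): gobomzet → gobomzes
  rule 3: no change — gobomzes
  ⇒ Zorevi gobomzes
Dogoran: *gabamzet > gapamzet > gepemzet  (by unconditioned shift, vowel merger)
Only *gabamzet yields all of Zorevi gobomzes, Dogoran gepemzet.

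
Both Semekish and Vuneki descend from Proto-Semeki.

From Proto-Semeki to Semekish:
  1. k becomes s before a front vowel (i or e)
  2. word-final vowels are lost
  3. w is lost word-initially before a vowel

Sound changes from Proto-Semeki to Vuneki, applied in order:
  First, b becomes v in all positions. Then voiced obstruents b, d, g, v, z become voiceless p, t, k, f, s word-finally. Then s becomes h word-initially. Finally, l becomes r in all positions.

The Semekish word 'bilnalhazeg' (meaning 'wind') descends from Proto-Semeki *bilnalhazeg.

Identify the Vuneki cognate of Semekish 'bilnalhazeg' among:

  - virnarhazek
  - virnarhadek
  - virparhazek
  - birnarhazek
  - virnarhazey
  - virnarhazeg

Vuneki: start from *bilnalhazeg.
  rule 1 (unconditioned shift): bilnalhazeg → vilnalhazeg
  rule 2 (final devoicing): vilnalhazeg → vilnalhazek
  rule 3: no change — vilnalhazek
  rule 4 (unconditioned shift): vilnalhazek → virnarhazek
  ⇒ Vuneki virnarhazek

virnarhazek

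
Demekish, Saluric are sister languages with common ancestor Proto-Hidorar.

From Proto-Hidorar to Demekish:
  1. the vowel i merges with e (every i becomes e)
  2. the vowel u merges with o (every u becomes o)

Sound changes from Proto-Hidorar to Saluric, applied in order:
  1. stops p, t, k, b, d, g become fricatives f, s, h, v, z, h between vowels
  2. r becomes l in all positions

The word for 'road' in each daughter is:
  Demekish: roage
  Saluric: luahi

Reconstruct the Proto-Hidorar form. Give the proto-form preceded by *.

*ruagi

Position 5: Demekish has e, Saluric has i. Saluric preserves i here (none of its changes turn any other segment into i), so the proto-segment is *i.
Position 2: Demekish has o, Saluric has u. Saluric preserves u here (none of its changes turn any other segment into u), so the proto-segment is *u.
Verify the candidate proto-form against each daughter:
Demekish: *ruagi > ruage > roage  (by vowel merger, vowel merger)
Saluric: start from *ruagi.
  rule 1 (intervocalic lenition): ruagi → ruahi
  rule 2 (unconditioned shift): ruahi → luahi
  ⇒ Saluric luahi
Only *ruagi yields all of Demekish roage, Saluric luahi.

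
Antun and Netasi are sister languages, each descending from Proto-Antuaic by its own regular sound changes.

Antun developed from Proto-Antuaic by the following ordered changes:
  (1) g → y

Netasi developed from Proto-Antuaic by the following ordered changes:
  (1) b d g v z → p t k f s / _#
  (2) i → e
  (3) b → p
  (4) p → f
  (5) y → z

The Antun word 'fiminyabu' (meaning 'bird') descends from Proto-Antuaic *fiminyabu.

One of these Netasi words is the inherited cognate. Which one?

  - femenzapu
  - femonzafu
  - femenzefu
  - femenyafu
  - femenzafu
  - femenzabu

femenzafu

Netasi: start from *fiminyabu.
  rule 1: no change — fiminyabu
  rule 2 (vowel merger): fiminyabu → femenyabu
  rule 3 (unconditioned shift): femenyabu → femenyapu
  rule 4 (unconditioned shift): femenyapu → femenyafu
  rule 5 (unconditioned shift): femenyafu → femenzafu
  ⇒ Netasi femenzafu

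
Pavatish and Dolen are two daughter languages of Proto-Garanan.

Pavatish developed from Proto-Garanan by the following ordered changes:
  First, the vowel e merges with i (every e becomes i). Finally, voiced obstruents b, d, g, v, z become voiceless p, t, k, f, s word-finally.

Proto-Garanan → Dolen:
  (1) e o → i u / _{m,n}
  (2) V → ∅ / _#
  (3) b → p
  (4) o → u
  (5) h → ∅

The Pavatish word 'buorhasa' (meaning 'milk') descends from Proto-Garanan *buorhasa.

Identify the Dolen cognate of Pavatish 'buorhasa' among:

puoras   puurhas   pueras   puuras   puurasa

puuras

Dolen: *buorhasa > buorhas > puorhas > puurhas > puuras  (by apocope, unconditioned shift, vowel merger, h-loss)
Among the options, 'puuras' alone shows every Dolen change applied in order.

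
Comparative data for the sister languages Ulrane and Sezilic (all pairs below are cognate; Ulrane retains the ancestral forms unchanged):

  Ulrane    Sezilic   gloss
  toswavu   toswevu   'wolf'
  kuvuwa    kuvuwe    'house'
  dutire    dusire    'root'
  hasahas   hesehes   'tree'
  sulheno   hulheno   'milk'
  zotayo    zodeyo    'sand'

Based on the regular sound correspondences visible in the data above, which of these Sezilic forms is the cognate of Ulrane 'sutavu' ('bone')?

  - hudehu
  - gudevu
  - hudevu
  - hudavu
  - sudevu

hudevu

sulheno ~ hulheno — Ulrane s corresponds to Sezilic h word-initially before a back vowel.
zotayo ~ zodeyo — Ulrane t corresponds to Sezilic d between vowels (before a back vowel).
toswavu ~ toswevu — Ulrane a corresponds to Sezilic e after a consonant, before a labial obstruent.
Applying these to Ulrane 'sutavu':
  sutavu → hutavu   (s→h word-initially before a back vowel)
  hutavu → hudavu   (t→d between vowels (before a back vowel))
  hudavu → hudevu   (a→e after a consonant, before a labial obstruent)
So the Sezilic cognate is 'hudevu'.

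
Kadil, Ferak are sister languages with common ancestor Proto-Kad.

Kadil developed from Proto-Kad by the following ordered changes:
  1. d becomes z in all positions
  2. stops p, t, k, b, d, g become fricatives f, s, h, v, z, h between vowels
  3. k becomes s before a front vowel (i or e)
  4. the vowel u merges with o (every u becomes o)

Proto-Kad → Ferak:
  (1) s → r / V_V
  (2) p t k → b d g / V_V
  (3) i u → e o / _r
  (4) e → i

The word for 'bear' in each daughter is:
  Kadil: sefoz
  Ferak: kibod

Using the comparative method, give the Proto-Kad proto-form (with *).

Position 2: Kadil has e, Ferak has i. Kadil preserves e here (none of its changes turn any other segment into e), so the proto-segment is *e.
Position 3: Kadil has f, Ferak has b. Taking the neighbouring segments as reconstructed: Kadil f could go back to *p or *f; Ferak b could go back to *p or *b — the one source consistent with every daughter is *p.
Continuing position by position gives *kepod; check it forward:
Kadil: start from *kepod.
  rule 1 (unconditioned shift): kepod → kepoz
  rule 2 (intervocalic lenition): kepoz → kefoz
  rule 3 (palatalisation): kefoz → sefoz
  rule 4: no change — sefoz
  ⇒ Kadil sefoz
Ferak: *kepod
  kepod (rule 1 does not apply)
  kepod → kebod   [intervocalic voicing]
  kebod (rule 3 does not apply)
  kebod → kibod   [vowel merger]
  giving Ferak kibod.
No other proto-form is consistent with every reflex, so the reconstruction is *kepod.

*kepod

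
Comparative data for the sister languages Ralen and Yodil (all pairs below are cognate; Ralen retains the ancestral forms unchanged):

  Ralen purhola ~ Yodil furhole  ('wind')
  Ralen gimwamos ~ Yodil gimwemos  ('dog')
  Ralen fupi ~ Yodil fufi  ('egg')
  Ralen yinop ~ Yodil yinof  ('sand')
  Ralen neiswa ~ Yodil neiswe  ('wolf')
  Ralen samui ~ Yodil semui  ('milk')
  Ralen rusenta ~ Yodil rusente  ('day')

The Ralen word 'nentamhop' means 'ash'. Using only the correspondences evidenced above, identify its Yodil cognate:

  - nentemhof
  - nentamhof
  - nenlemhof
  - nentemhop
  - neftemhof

gimwamos ~ gimwemos, samui ~ semui — Ralen a corresponds to Yodil e after a consonant, before a nasal.
yinop ~ yinof — Ralen p corresponds to Yodil f word-finally.
Applying these to Ralen 'nentamhop':
  nentamhop → nentemhop   (a→e after a consonant, before a nasal)
  nentemhop → nentemhof   (p→f word-finally)
So the Yodil cognate is 'nentemhof'.

nentemhof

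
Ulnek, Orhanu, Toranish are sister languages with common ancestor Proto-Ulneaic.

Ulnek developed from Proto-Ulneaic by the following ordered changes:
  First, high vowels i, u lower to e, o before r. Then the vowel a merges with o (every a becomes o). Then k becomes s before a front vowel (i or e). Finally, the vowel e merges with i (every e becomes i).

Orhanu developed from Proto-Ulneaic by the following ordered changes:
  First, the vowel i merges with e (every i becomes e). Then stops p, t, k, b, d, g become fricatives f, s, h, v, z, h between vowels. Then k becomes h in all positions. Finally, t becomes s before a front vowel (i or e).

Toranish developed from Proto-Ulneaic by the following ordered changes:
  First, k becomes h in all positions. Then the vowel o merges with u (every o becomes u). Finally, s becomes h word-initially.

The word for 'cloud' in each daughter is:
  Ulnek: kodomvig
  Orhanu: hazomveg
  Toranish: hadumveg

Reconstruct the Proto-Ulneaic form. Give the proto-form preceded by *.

*kadomveg

Position 3: Ulnek has d, Orhanu has z, Toranish has d. Ulnek preserves d here (none of its changes turn any other segment into d), so the proto-segment is *d.
Position 1: Ulnek has k, Orhanu has h, Toranish has h. Ulnek preserves k here (none of its changes turn any other segment into k), so the proto-segment is *k.
Position 2: Ulnek has o, Orhanu has a, Toranish has a. Orhanu preserves a here (none of its changes turn any other segment into a), so the proto-segment is *a.
Verify the candidate proto-form against each daughter:
Ulnek: *kadomveg > kodomveg > kodomvig  (by vowel merger, vowel merger)
Orhanu: start from *kadomveg.
  rule 1: no change — kadomveg
  rule 2 (intervocalic lenition): kadomveg → kazomveg
  rule 3 (unconditioned shift): kazomveg → hazomveg
  rule 4: no change — hazomveg
  ⇒ Orhanu hazomveg
Toranish: *kadomveg > hadomveg > hadumveg  (by unconditioned shift, vowel merger)
Only *kadomveg yields all of Ulnek kodomvig, Orhanu hazomveg, Toranish hadumveg.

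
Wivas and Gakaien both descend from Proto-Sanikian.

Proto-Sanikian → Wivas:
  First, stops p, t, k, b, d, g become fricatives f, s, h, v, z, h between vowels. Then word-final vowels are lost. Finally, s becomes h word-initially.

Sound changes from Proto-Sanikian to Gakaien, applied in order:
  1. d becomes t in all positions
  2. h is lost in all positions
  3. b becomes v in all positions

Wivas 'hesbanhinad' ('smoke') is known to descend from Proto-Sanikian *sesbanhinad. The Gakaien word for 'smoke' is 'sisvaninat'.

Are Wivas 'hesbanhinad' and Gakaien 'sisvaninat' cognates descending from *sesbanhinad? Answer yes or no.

Derive the expected Gakaien reflex of *sesbanhinad:
Gakaien: start from *sesbanhinad.
  rule 1 (unconditioned shift): sesbanhinad → sesbanhinat
  rule 2 (h-loss): sesbanhinat → sesbaninat
  rule 3 (unconditioned shift): sesbaninat → sesvaninat
  ⇒ Gakaien sesvaninat
The regular Gakaien reflex would be 'sesvaninat', but the attested form is 'sisvaninat'. The correspondence is irregular, so they are not cognates (the Gakaien form has a different source).

no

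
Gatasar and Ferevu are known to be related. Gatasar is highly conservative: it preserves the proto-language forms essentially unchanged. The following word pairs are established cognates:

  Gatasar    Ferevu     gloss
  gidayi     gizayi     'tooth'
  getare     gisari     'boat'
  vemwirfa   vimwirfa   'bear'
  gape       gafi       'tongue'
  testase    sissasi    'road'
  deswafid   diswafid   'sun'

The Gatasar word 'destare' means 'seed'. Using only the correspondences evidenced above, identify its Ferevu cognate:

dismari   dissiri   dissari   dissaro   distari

getare ~ gisari, testase ~ sissasi — Gatasar e corresponds to Ferevu i after a consonant, before a consonant other than r, m, n, p, b, f, v.
testase ~ sissasi — Gatasar t corresponds to Ferevu s after a consonant, before a back vowel.
getare ~ gisari, gape ~ gafi — Gatasar e corresponds to Ferevu i word-finally.
Applying these to Gatasar 'destare':
  destare → distare   (e→i after a consonant, before a consonant other than r, m, n, p, b, f, v)
  distare → dissare   (t→s after a consonant, before a back vowel)
  dissare → dissari   (e→i word-finally)
So the Ferevu cognate is 'dissari'.

dissari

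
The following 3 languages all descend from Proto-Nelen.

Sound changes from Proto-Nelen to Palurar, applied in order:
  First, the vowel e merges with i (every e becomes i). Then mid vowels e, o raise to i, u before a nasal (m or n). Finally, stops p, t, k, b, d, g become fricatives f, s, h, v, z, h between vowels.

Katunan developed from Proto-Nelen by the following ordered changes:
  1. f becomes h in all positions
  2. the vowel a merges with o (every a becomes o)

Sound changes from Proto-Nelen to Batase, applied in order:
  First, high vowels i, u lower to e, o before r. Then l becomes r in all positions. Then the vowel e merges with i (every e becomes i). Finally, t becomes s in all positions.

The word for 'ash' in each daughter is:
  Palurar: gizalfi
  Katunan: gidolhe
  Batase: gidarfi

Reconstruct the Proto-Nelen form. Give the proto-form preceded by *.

*gidalfe

Position 7: Palurar has i, Katunan has e, Batase has i. Katunan preserves e here (none of its changes turn any other segment into e), so the proto-segment is *e.
Position 6: Palurar has f, Katunan has h, Batase has f. Batase preserves f here (none of its changes turn any other segment into f), so the proto-segment is *f.
Verify the candidate proto-form against each daughter:
Palurar: start from *gidalfe.
  rule 1 (vowel merger): gidalfe → gidalfi
  rule 2: no change — gidalfi
  rule 3 (intervocalic lenition): gidalfi → gizalfi
  ⇒ Palurar gizalfi
Katunan: *gidalfe
  gidalfe → gidalhe   [unconditioned shift]
  gidalhe → gidolhe   [vowel merger]
  giving Katunan gidolhe.
Batase: start from *gidalfe.
  rule 1: no change — gidalfe
  rule 2 (unconditioned shift): gidalfe → gidarfe
  rule 3 (vowel merger): gidarfe → gidarfi
  rule 4: no change — gidarfi
  ⇒ Batase gidarfi
No other proto-form is consistent with every reflex, so the reconstruction is *gidalfe.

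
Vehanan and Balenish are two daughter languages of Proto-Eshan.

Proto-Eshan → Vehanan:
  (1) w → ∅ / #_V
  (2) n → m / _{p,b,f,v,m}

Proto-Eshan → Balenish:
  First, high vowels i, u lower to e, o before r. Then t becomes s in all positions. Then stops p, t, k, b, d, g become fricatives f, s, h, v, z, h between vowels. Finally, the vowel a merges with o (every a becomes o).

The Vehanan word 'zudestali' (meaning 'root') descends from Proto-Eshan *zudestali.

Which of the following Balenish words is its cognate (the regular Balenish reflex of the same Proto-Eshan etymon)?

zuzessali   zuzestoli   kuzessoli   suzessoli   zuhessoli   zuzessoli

Balenish: start from *zudestali.
  rule 1: no change — zudestali
  rule 2 (unconditioned shift): zudestali → zudessali
  rule 3 (intervocalic lenition): zudessali → zuzessali
  rule 4 (vowel merger): zuzessali → zuzessoli
  ⇒ Balenish zuzessoli

zuzessoli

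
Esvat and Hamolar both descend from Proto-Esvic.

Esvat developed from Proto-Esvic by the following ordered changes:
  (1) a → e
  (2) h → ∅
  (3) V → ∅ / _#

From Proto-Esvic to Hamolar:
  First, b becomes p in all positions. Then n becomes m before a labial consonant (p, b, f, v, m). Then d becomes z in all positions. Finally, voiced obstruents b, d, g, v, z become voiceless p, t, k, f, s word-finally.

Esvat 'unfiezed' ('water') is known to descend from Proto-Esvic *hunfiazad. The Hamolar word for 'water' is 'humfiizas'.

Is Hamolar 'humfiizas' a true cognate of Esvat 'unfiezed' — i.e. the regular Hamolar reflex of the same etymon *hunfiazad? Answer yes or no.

no

Derive the expected Hamolar reflex of *hunfiazad:
Hamolar: *hunfiazad > humfiazad > humfiazaz > humfiazas  (by nasal place assimilation, unconditioned shift, final devoicing)
The regular Hamolar reflex would be 'humfiazas', but the attested form is 'humfiizas'. The correspondence is irregular, so they are not cognates (the Hamolar form has a different source).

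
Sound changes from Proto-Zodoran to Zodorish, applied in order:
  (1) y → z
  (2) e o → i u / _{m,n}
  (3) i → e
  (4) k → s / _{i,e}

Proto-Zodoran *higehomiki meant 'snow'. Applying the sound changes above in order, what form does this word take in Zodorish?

hegehumese

Zodorish: start from *higehomiki.
  rule 1: no change — higehomiki
  rule 2 (pre-nasal raising): higehomiki → higehumiki
  rule 3 (vowel merger): higehumiki → hegehumeke
  rule 4 (palatalisation): hegehumeke → hegehumese
  ⇒ Zodorish hegehumese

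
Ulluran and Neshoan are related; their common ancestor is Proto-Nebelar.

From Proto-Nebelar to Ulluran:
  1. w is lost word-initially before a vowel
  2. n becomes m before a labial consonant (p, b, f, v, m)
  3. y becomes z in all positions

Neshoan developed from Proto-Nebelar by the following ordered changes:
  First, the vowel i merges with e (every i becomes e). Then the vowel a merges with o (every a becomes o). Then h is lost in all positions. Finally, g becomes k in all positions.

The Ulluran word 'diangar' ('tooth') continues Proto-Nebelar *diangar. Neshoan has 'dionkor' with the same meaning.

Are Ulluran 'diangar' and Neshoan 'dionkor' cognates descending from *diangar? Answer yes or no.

no

Derive the expected Neshoan reflex of *diangar:
Neshoan: *diangar > deangar > deongor > deonkor  (by vowel merger, vowel merger, unconditioned shift)
The regular Neshoan reflex would be 'deonkor', but the attested form is 'dionkor'. The correspondence is irregular, so they are not cognates (the Neshoan form has a different source).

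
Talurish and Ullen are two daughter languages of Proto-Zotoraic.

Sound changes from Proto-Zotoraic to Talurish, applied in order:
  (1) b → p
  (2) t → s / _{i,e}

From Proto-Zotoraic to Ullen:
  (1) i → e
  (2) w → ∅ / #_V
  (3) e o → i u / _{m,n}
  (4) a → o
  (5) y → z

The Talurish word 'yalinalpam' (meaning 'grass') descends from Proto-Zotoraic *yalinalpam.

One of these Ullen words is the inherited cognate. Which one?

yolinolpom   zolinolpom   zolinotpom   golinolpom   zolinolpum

Ullen: start from *yalinalpam.
  rule 1 (vowel merger): yalinalpam → yalenalpam
  rule 2: no change — yalenalpam
  rule 3 (pre-nasal raising): yalenalpam → yalinalpam
  rule 4 (vowel merger): yalinalpam → yolinolpom
  rule 5 (unconditioned shift): yolinolpom → zolinolpom
  ⇒ Ullen zolinolpom
Among the options, 'zolinolpom' alone shows every Ullen change applied in order.

zolinolpom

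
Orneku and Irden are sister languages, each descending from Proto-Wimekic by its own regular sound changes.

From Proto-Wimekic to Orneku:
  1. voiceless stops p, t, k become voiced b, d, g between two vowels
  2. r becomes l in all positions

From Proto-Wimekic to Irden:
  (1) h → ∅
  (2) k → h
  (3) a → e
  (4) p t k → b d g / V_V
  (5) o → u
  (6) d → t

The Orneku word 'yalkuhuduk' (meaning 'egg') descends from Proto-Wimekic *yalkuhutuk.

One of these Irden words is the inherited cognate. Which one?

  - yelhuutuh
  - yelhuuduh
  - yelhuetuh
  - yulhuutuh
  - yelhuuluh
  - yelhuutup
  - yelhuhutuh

yelhuutuh

Irden: *yalkuhutuk
  yalkuhutuk → yalkuutuk   [h-loss]
  yalkuutuk → yalhuutuh   [unconditioned shift]
  yalhuutuh → yelhuutuh   [vowel merger]
  yelhuutuh → yelhuuduh   [intervocalic voicing]
  yelhuuduh (rule 5 does not apply)
  yelhuuduh → yelhuutuh   [unconditioned shift]
  giving Irden yelhuutuh.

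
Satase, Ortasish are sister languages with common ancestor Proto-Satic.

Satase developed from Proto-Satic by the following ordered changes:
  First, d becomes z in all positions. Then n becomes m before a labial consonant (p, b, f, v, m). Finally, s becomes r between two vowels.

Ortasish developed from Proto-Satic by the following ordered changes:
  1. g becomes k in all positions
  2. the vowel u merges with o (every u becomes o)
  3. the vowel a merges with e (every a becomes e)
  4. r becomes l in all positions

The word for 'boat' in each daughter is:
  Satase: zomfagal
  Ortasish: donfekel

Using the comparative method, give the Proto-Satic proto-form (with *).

*donfagal

Position 7: Satase has a, Ortasish has e. Satase preserves a here (none of its changes turn any other segment into a), so the proto-segment is *a.
Position 6: Satase has g, Ortasish has k. Satase preserves g here (none of its changes turn any other segment into g), so the proto-segment is *g.
Position 1: Satase has z, Ortasish has d. Ortasish preserves d here (none of its changes turn any other segment into d), so the proto-segment is *d.
Continuing position by position gives *donfagal; check it forward:
Satase: *donfagal
  donfagal → zonfagal   [unconditioned shift]
  zonfagal → zomfagal   [nasal place assimilation]
  zomfagal (rule 3 does not apply)
  giving Satase zomfagal.
Ortasish: start from *donfagal.
  rule 1 (unconditioned shift): donfagal → donfakal
  rule 2: no change — donfakal
  rule 3 (vowel merger): donfakal → donfekel
  rule 4: no change — donfekel
  ⇒ Ortasish donfekel
*donfagal is the unique common source.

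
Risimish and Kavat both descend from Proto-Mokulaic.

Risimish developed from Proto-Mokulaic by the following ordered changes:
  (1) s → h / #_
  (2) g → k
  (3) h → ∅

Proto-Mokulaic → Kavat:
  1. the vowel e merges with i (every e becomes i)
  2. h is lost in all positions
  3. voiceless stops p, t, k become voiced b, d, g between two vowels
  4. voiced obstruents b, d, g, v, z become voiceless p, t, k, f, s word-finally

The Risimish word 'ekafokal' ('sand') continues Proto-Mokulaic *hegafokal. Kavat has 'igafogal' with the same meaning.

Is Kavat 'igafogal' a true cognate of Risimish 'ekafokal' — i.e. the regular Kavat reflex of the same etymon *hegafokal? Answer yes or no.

Derive the expected Kavat reflex of *hegafokal:
Kavat: start from *hegafokal.
  rule 1 (vowel merger): hegafokal → higafokal
  rule 2 (h-loss): higafokal → igafokal
  rule 3 (intervocalic voicing): igafokal → igafogal
  rule 4: no change — igafogal
  ⇒ Kavat igafogal
Kavat 'igafogal' matches the regular reflex exactly, so the pair is cognate.

yes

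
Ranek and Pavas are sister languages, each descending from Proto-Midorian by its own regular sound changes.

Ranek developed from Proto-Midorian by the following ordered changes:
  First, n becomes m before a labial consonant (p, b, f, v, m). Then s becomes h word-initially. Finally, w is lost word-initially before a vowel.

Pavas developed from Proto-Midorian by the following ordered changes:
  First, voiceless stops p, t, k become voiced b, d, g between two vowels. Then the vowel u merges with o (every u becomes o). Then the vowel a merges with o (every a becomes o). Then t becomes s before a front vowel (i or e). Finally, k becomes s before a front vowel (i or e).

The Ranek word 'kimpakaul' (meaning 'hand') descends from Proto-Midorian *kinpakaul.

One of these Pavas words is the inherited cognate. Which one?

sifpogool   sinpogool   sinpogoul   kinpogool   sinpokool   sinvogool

sinpogool

Pavas: *kinpakaul > kinpagaul > kinpagaol > kinpogool > sinpogool  (by intervocalic voicing, vowel merger, vowel merger, palatalisation)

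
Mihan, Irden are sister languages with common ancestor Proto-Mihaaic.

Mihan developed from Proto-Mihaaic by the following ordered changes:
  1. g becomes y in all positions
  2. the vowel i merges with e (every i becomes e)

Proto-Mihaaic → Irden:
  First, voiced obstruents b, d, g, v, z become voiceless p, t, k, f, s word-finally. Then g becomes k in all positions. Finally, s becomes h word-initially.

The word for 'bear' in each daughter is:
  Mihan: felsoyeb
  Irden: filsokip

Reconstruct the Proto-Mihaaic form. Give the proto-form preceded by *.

*filsogib

Position 7: Mihan has e, Irden has i. Irden preserves i here (none of its changes turn any other segment into i), so the proto-segment is *i.
Position 6: Mihan has y, Irden has k. Taking the neighbouring segments as reconstructed: Mihan y could go back to *g or *y; Irden k could go back to *k or *g — the one source consistent with every daughter is *g.
Position 8: Mihan has b, Irden has p. Mihan preserves b here (none of its changes turn any other segment into b), so the proto-segment is *b.
This points to *filsogib. Verify forward in each daughter:
Mihan: *filsogib > filsoyib > felsoyeb  (by unconditioned shift, vowel merger)
Irden: *filsogib > filsogip > filsokip  (by final devoicing, unconditioned shift)
No other proto-form is consistent with every reflex, so the reconstruction is *filsogib.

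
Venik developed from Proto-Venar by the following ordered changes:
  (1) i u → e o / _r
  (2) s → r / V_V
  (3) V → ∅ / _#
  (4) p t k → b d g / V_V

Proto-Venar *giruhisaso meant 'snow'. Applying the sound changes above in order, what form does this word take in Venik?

Venik: *giruhisaso
  giruhisaso → geruhisaso   [pre-rhotic lowering]
  geruhisaso → geruhiraro   [rhotacism]
  geruhiraro → geruhirar   [apocope]
  geruhirar (rule 4 does not apply)
  giving Venik geruhirar.

geruhirar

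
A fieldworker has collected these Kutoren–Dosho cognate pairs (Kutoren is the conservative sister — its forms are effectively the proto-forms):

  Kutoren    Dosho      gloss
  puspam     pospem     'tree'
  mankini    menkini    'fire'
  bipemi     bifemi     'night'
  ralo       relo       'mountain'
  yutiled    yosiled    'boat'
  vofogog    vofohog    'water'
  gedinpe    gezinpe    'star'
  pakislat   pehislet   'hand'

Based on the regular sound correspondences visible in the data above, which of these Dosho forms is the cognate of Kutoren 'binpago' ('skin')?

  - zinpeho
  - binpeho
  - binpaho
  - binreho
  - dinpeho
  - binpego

binpeho

ralo ~ relo, pakislat ~ pehislet — Kutoren a corresponds to Dosho e after a consonant, before a consonant other than r, m, n, p, b, f, v.
vofogog ~ vofohog — Kutoren g corresponds to Dosho h between vowels (before a back vowel).
Applying these to Kutoren 'binpago':
  binpago → binpego   (a→e after a consonant, before a consonant other than r, m, n, p, b, f, v)
  binpego → binpeho   (g→h between vowels (before a back vowel))
So the Dosho cognate is 'binpeho'.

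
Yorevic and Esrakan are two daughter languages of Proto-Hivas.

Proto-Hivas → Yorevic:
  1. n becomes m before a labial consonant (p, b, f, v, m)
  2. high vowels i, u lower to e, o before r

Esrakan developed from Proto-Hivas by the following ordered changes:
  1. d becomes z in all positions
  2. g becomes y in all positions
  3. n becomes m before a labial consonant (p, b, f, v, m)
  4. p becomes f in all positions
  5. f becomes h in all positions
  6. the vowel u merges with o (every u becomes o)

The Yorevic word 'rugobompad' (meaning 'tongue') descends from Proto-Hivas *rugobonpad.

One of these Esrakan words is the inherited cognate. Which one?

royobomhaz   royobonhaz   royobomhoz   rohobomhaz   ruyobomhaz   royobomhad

Esrakan: *rugobonpad
  rugobonpad → rugobonpaz   [unconditioned shift]
  rugobonpaz → ruyobonpaz   [unconditioned shift]
  ruyobonpaz → ruyobompaz   [nasal place assimilation]
  ruyobompaz → ruyobomfaz   [unconditioned shift]
  ruyobomfaz → ruyobomhaz   [unconditioned shift]
  ruyobomhaz → royobomhaz   [vowel merger]
  giving Esrakan royobomhaz.

royobomhaz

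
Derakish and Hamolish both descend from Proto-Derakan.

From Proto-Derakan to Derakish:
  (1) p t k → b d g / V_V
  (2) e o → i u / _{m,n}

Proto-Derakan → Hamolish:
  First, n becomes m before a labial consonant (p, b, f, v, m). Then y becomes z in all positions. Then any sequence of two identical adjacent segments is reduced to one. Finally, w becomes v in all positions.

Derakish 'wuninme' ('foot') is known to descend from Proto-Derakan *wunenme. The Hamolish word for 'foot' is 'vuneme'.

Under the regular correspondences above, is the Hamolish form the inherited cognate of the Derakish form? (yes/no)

yes

Derive the expected Hamolish reflex of *wunenme:
Hamolish: *wunenme
  wunenme → wunemme   [nasal place assimilation]
  wunemme (rule 2 does not apply)
  wunemme → wuneme   [degemination]
  wuneme → vuneme   [unconditioned shift]
  giving Hamolish vuneme.
Hamolish 'vuneme' matches the regular reflex exactly, so the pair is cognate.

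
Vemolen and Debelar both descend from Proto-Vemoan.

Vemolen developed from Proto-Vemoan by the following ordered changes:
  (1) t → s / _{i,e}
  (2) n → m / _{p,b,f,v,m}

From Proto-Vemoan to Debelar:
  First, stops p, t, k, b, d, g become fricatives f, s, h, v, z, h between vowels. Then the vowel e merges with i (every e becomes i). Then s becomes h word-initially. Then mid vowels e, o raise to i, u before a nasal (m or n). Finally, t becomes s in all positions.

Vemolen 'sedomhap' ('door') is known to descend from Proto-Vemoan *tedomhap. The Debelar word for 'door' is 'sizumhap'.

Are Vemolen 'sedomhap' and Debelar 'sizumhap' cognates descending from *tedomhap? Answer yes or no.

Derive the expected Debelar reflex of *tedomhap:
Debelar: *tedomhap > tezomhap > tizomhap > tizumhap > sizumhap  (by intervocalic lenition, vowel merger, pre-nasal raising, unconditioned shift)
Debelar 'sizumhap' matches the regular reflex exactly, so the pair is cognate.

yes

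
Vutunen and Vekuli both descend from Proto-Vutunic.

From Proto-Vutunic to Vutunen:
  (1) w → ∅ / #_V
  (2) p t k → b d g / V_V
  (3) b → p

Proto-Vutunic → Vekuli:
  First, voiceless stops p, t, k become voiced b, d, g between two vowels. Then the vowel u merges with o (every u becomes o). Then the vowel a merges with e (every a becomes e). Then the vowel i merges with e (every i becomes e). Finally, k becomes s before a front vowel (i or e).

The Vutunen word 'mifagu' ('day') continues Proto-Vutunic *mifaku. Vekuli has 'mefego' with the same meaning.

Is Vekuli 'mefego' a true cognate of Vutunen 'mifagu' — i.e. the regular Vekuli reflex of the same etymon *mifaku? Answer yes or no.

yes

Derive the expected Vekuli reflex of *mifaku:
Vekuli: *mifaku
  mifaku → mifagu   [intervocalic voicing]
  mifagu → mifago   [vowel merger]
  mifago → mifego   [vowel merger]
  mifego → mefego   [vowel merger]
  mefego (rule 5 does not apply)
  giving Vekuli mefego.
Vekuli 'mefego' matches the regular reflex exactly, so the pair is cognate.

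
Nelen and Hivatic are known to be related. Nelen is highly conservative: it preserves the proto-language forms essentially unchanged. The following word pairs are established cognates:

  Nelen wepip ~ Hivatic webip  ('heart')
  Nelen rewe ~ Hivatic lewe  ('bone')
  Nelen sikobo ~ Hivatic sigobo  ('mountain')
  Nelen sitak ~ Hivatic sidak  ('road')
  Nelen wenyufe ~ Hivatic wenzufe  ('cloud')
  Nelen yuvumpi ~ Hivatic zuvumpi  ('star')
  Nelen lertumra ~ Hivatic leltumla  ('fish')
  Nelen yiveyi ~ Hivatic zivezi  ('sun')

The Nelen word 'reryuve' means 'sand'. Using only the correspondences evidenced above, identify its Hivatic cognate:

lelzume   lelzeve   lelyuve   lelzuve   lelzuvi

rewe ~ lewe — Nelen r corresponds to Hivatic l word-initially before a front vowel.
lertumra ~ leltumla — Nelen r corresponds to Hivatic l after a vowel, before a consonant other than r, m, n, p, b, f, v.
wenyufe ~ wenzufe — Nelen y corresponds to Hivatic z after a consonant, before a back vowel.
Applying these to Nelen 'reryuve':
  reryuve → leryuve   (r→l word-initially before a front vowel)
  leryuve → lelyuve   (r→l after a vowel, before a consonant other than r, m, n, p, b, f, v)
  lelyuve → lelzuve   (y→z after a consonant, before a back vowel)
So the Hivatic cognate is 'lelzuve'.

lelzuve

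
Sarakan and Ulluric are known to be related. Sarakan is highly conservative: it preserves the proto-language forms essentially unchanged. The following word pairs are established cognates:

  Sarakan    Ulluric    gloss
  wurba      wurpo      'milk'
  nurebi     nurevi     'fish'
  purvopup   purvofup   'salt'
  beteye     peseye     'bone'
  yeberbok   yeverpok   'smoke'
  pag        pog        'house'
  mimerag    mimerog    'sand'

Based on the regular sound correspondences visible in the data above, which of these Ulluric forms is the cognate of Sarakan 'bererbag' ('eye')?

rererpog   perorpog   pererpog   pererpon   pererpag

beteye ~ peseye — Sarakan b corresponds to Ulluric p word-initially before a front vowel.
wurba ~ wurpo — Sarakan b corresponds to Ulluric p after a consonant, before a back vowel.
pag ~ pog, mimerag ~ mimerog — Sarakan a corresponds to Ulluric o after a consonant, before a consonant other than r, m, n, p, b, f, v.
Applying these to Sarakan 'bererbag':
  bererbag → pererbag   (b→p word-initially before a front vowel)
  pererbag → pererpag   (b→p after a consonant, before a back vowel)
  pererpag → pererpog   (a→o after a consonant, before a consonant other than r, m, n, p, b, f, v)
So the Ulluric cognate is 'pererpog'.

pererpog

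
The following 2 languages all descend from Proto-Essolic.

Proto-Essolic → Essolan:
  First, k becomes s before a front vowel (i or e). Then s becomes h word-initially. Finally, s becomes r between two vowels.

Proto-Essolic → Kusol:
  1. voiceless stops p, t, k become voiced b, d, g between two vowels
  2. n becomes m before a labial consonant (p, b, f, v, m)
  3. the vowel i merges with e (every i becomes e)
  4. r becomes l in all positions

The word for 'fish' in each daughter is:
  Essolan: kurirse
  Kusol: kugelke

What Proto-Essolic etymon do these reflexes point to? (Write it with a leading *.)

*kukirke

Position 6: Essolan has s, Kusol has k. Kusol preserves k here (none of its changes turn any other segment into k), so the proto-segment is *k.
Position 3: Essolan has r, Kusol has g. Taking the neighbouring segments as reconstructed: Essolan r could go back to *k or *s or *r; Kusol g could go back to *k or *g — the one source consistent with every daughter is *k.
Position 5: Essolan has r, Kusol has l. Taking the neighbouring segments as reconstructed: Essolan r can only go back to *r; Kusol l could go back to *l or *r — the one source consistent with every daughter is *r.
Verify the candidate proto-form against each daughter:
Essolan: start from *kukirke.
  rule 1 (palatalisation): kukirke → kusirse
  rule 2: no change — kusirse
  rule 3 (rhotacism): kusirse → kurirse
  ⇒ Essolan kurirse
Kusol: start from *kukirke.
  rule 1 (intervocalic voicing): kukirke → kugirke
  rule 2: no change — kugirke
  rule 3 (vowel merger): kugirke → kugerke
  rule 4 (unconditioned shift): kugerke → kugelke
  ⇒ Kusol kugelke
No other proto-form is consistent with every reflex, so the reconstruction is *kukirke.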